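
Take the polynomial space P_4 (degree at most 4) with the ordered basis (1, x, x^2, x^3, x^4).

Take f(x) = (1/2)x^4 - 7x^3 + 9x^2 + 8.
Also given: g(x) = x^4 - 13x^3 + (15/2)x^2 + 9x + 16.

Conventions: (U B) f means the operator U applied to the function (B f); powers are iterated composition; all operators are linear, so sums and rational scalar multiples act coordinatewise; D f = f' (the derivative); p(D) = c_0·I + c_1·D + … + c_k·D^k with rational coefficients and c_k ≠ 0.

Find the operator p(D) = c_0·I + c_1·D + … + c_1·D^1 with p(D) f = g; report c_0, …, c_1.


c_0 = 2, c_1 = 1/2

D^0 f = (1/2)x^4 - 7x^3 + 9x^2 + 8
D^1 f = 2x^3 - 21x^2 + 18x
matching coefficients of g against c_0 f + c_1 Df + … from the top degree down determines the c_i
solution: c_0 = 2, c_1 = 1/2


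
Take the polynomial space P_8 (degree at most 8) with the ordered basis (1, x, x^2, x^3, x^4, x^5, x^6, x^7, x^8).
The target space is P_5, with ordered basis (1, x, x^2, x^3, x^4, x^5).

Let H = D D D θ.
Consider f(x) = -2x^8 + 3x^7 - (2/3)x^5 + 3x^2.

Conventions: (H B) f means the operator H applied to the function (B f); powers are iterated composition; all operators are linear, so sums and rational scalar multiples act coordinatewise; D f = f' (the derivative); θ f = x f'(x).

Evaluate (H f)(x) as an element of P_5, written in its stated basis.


the image equals g(x) = -5376x^5 + 4410x^4 - 200x^2

θ f = -16x^8 + 21x^7 - (10/3)x^5 + 6x^2
D θ f = -128x^7 + 147x^6 - (50/3)x^4 + 12x
D (D θ) f = -896x^6 + 882x^5 - (200/3)x^3 + 12
D D (D θ) f = -5376x^5 + 4410x^4 - 200x^2


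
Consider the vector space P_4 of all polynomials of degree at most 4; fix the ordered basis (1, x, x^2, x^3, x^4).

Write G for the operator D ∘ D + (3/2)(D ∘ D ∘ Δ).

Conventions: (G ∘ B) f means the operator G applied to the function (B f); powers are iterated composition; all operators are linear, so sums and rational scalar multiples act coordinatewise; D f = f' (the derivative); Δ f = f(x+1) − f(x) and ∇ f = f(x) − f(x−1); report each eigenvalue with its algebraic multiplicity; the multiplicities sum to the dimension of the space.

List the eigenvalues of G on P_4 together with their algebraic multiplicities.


image of 1: 0
image of x: 0
image of x^2: 2
image of x^3: 6x + 9
image of x^4: 12x^2 + 36x + 18
the matrix is upper triangular; its diagonal is (0, 0, 0, 0, 0)
for a triangular matrix the eigenvalues are the diagonal entries, with algebraic multiplicity their repetition count

λ = 0 (multiplicity 5)


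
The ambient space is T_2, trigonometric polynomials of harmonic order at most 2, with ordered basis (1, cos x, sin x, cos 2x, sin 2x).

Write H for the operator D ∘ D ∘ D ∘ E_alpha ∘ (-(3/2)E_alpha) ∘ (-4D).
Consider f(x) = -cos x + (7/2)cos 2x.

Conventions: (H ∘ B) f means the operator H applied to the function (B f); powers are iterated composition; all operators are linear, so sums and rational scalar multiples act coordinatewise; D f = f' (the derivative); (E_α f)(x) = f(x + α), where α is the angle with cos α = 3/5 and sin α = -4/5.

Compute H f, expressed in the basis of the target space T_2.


g(x) = (42/25)cos x - (144/25)sin x - (177072/625)cos 2x - (112896/625)sin 2x

D f = sin x - 7sin 2x
(-4D) f = -4sin x + 28sin 2x
E_alpha (-4D) f = (16/5)cos x - (12/5)sin x - (672/25)cos 2x - (196/25)sin 2x
(-(3/2)E_alpha) (-4D) f = -(24/5)cos x + (18/5)sin x + (1008/25)cos 2x + (294/25)sin 2x
E_alpha (-(3/2)E_alpha) (-4D) f = -(144/25)cos x - (42/25)sin x - (14112/625)cos 2x + (22134/625)sin 2x
D (E_alpha ∘ (-(3/2)E_alpha) ∘ (-4D)) f = -(42/25)cos x + (144/25)sin x + (44268/625)cos 2x + (28224/625)sin 2x
D D (E_alpha ∘ (-(3/2)E_alpha) ∘ (-4D)) f = (144/25)cos x + (42/25)sin x + (56448/625)cos 2x - (88536/625)sin 2x
D D D (E_alpha ∘ (-(3/2)E_alpha) ∘ (-4D)) f = (42/25)cos x - (144/25)sin x - (177072/625)cos 2x - (112896/625)sin 2x


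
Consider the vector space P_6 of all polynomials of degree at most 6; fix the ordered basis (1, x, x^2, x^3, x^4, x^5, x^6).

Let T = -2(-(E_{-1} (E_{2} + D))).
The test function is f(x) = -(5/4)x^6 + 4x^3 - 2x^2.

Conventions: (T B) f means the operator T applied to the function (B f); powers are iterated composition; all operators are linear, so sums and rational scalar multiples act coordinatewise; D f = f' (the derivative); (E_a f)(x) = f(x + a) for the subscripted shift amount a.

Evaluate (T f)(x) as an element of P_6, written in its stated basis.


E_{2} f = -(5/4)x^6 - 15x^5 - 75x^4 - 196x^3 - 278x^2 - 200x - 56
D f = -(15/2)x^5 + 12x^2 - 4x
(E_{2} + D) f = -(5/4)x^6 - (45/2)x^5 - 75x^4 - 196x^3 - 266x^2 - 204x - 56
E_{-1} (E_{2} + D) f = -(5/4)x^6 - 15x^5 + (75/4)x^4 - 96x^3 + (313/4)x^2 - 65x + 97/4
(-(E_{-1} (E_{2} + D))) f = (5/4)x^6 + 15x^5 - (75/4)x^4 + 96x^3 - (313/4)x^2 + 65x - 97/4
(-2(-(E_{-1} (E_{2} + D)))) f = -(5/2)x^6 - 30x^5 + (75/2)x^4 - 192x^3 + (313/2)x^2 - 130x + 97/2

g(x) = -(5/2)x^6 - 30x^5 + (75/2)x^4 - 192x^3 + (313/2)x^2 - 130x + 97/2


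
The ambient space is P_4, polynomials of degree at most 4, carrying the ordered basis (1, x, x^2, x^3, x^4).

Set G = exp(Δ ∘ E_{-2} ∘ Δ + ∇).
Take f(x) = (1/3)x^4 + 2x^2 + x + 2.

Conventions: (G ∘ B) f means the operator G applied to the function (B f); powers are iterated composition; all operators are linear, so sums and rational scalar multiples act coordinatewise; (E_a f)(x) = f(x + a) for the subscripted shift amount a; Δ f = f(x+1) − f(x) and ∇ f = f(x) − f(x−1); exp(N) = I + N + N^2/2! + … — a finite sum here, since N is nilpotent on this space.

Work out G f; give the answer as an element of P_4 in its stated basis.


order-1 term: (4/3)x^3 + 2x^2 - (8/3)x + 22/3
order-2 term: 2x^2 + 4x - 11/3
order-3 term: (4/3)x + 2
order-4 term: 1/3
the series for exp(Δ ∘ E_{-2} ∘ Δ + ∇) f terminates at order 4
exp(Δ ∘ E_{-2} ∘ Δ + ∇) f = (1/3)x^4 + (4/3)x^3 + 6x^2 + (11/3)x + 8

the image equals g(x) = (1/3)x^4 + (4/3)x^3 + 6x^2 + (11/3)x + 8


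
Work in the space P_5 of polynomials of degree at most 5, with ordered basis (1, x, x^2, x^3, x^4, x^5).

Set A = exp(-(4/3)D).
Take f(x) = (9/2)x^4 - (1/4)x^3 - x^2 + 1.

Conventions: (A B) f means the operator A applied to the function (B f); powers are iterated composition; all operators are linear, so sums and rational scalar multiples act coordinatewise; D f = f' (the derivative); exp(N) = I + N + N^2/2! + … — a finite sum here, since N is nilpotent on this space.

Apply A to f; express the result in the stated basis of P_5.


the image equals g(x) = (9/2)x^4 - (97/4)x^3 + 48x^2 - (124/3)x + 379/27

order-1 term: -24x^3 + x^2 + (8/3)x
order-2 term: 48x^2 - (4/3)x - 16/9
order-3 term: -(128/3)x + 16/27
order-4 term: 128/9
the series for exp(-(4/3)D) f terminates at order 4
exp(-(4/3)D) f = (9/2)x^4 - (97/4)x^3 + 48x^2 - (124/3)x + 379/27


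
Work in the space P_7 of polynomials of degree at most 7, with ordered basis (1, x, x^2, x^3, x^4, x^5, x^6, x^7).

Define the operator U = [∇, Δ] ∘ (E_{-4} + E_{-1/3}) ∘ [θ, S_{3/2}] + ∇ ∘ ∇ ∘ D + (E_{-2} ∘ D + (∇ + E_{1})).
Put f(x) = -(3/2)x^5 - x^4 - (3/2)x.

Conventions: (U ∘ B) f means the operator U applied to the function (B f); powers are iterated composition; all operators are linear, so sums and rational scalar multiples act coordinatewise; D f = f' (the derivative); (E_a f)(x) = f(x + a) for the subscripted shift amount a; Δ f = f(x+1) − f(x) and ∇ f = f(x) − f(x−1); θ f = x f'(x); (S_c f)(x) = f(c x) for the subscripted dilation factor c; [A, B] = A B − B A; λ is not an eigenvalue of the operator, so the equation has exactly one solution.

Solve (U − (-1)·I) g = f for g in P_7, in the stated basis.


write g with unknown coordinates in the stated basis and equate coefficients in (U − (-1)·I) g = f
solving from the highest basis element down gives g = -(3/4)x^5 + (41/8)x^4 - (183/4)x^3 + (2739/8)x^2 - (12899/8)x + 60181/16
check: U g = -(3/4)x^5 - (49/8)x^4 + (183/4)x^3 - (2739/8)x^2 + (12887/8)x - 60181/16
so U g − (-1)·g = -(3/2)x^5 - x^4 - (3/2)x = f ✓

g(x) = -(3/4)x^5 + (41/8)x^4 - (183/4)x^3 + (2739/8)x^2 - (12899/8)x + 60181/16


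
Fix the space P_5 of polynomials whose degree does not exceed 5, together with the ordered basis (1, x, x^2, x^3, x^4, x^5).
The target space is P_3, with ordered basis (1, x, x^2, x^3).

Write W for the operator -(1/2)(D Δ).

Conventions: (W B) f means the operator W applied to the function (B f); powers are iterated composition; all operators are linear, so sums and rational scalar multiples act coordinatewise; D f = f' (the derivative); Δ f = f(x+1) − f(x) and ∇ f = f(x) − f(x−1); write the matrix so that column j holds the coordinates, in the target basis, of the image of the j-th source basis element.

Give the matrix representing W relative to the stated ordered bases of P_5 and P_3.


the matrix is [[0, 0, -1, -3/2, -2, -5/2]; [0, 0, 0, -3, -6, -10]; [0, 0, 0, 0, -6, -15]; [0, 0, 0, 0, 0, -10]] (rows listed top to bottom)

image of 1: 0
image of x: 0
image of x^2: -1
image of x^3: -3x - 3/2
image of x^4: -6x^2 - 6x - 2
image of x^5: -10x^3 - 15x^2 - 10x - 5/2
each image's coordinates form column j of the matrix


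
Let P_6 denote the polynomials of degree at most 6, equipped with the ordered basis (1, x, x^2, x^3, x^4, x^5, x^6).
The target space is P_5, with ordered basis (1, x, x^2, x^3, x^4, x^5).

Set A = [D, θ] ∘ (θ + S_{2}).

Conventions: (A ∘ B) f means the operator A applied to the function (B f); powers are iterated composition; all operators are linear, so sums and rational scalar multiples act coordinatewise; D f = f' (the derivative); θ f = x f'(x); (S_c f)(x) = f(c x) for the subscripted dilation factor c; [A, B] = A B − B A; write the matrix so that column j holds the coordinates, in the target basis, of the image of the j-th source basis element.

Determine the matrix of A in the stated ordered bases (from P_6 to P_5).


image of 1: 0
image of x: 3
image of x^2: 12x
image of x^3: 33x^2
image of x^4: 80x^3
image of x^5: 185x^4
image of x^6: 420x^5
each image's coordinates form column j of the matrix

the matrix is [[0, 3, 0, 0, 0, 0, 0]; [0, 0, 12, 0, 0, 0, 0]; [0, 0, 0, 33, 0, 0, 0]; [0, 0, 0, 0, 80, 0, 0]; [0, 0, 0, 0, 0, 185, 0]; [0, 0, 0, 0, 0, 0, 420]] (rows listed top to bottom)


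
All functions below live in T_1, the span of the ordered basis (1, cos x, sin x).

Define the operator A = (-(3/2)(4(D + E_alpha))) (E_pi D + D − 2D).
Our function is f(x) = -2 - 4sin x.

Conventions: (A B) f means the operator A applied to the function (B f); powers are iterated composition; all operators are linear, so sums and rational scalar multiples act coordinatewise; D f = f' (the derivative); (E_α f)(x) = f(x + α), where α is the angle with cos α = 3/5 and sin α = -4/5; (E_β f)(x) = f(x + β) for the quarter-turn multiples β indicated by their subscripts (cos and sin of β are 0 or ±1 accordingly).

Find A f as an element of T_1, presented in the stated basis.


the image equals g(x) = -(144/5)cos x + (48/5)sin x

D f = -4cos x
E_pi D f = 4cos x
D f = -4cos x
D f = -4cos x
(-2D) f = 8cos x
(E_pi D + D − 2D) f = 8cos x
D (E_pi D + D − 2D) f = -8sin x
E_alpha (E_pi D + D − 2D) f = (24/5)cos x + (32/5)sin x
(D + E_alpha) (E_pi D + D − 2D) f = (24/5)cos x - (8/5)sin x
(4(D + E_alpha)) (E_pi D + D − 2D) f = (96/5)cos x - (32/5)sin x
(-(3/2)(4(D + E_alpha))) (E_pi D + D − 2D) f = -(144/5)cos x + (48/5)sin x


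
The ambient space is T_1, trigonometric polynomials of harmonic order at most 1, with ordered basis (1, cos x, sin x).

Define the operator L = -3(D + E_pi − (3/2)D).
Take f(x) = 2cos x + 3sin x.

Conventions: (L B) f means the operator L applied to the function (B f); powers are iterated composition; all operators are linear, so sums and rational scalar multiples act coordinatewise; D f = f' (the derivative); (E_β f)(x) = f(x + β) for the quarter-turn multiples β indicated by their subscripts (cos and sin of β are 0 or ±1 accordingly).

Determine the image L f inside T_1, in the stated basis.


D f = 3cos x - 2sin x
E_pi f = -2cos x - 3sin x
D f = 3cos x - 2sin x
(-(3/2)D) f = -(9/2)cos x + 3sin x
(D + E_pi − (3/2)D) f = -(7/2)cos x - 2sin x
(-3(D + E_pi − (3/2)D)) f = (21/2)cos x + 6sin x

the image equals g(x) = (21/2)cos x + 6sin x


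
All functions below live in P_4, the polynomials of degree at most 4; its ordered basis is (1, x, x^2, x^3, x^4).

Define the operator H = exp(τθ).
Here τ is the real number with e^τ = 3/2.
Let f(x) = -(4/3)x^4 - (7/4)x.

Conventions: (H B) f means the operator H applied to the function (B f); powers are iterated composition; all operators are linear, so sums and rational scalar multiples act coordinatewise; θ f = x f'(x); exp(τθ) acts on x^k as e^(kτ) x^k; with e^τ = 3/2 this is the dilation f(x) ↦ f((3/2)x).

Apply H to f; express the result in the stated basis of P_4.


g(x) = -(27/4)x^4 - (21/8)x

exp(τθ) x^k = e^(kτ) x^k; with e^τ = 3/2 this sends x^k to (3/2)^k x^k
x ↦ 3/2 x
x^4 ↦ 81/16 x^4
applying this coordinatewise to f: exp(τθ) f = -(27/4)x^4 - (21/8)x


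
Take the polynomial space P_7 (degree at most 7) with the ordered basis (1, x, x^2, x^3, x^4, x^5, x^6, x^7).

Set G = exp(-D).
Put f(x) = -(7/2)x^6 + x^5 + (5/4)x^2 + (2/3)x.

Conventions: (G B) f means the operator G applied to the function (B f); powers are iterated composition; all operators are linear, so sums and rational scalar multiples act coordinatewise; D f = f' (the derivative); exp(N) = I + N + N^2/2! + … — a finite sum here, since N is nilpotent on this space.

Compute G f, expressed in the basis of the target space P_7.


the result is g(x) = -(7/2)x^6 + 22x^5 - (115/2)x^4 + 80x^3 - (245/4)x^2 + (145/6)x - 47/12

order-1 term: 21x^5 - 5x^4 - (5/2)x - 2/3
order-2 term: -(105/2)x^4 + 10x^3 + 5/4
order-3 term: 70x^3 - 10x^2
order-4 term: -(105/2)x^2 + 5x
order-5 term: 21x - 1
order-6 term: -7/2
the series for exp(-D) f terminates at order 6
exp(-D) f = -(7/2)x^6 + 22x^5 - (115/2)x^4 + 80x^3 - (245/4)x^2 + (145/6)x - 47/12


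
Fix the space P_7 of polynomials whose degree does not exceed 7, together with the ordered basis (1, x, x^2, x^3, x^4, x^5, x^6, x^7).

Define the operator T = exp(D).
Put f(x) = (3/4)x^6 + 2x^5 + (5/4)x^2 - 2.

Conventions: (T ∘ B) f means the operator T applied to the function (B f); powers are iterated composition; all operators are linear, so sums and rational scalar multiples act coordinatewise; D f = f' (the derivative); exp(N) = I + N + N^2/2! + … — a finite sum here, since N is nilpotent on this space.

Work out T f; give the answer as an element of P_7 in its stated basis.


order-1 term: (9/2)x^5 + 10x^4 + (5/2)x
order-2 term: (45/4)x^4 + 20x^3 + 5/4
order-3 term: 15x^3 + 20x^2
order-4 term: (45/4)x^2 + 10x
order-5 term: (9/2)x + 2
order-6 term: 3/4
the series for exp(D) f terminates at order 6
exp(D) f = (3/4)x^6 + (13/2)x^5 + (85/4)x^4 + 35x^3 + (65/2)x^2 + 17x + 2

the image equals g(x) = (3/4)x^6 + (13/2)x^5 + (85/4)x^4 + 35x^3 + (65/2)x^2 + 17x + 2


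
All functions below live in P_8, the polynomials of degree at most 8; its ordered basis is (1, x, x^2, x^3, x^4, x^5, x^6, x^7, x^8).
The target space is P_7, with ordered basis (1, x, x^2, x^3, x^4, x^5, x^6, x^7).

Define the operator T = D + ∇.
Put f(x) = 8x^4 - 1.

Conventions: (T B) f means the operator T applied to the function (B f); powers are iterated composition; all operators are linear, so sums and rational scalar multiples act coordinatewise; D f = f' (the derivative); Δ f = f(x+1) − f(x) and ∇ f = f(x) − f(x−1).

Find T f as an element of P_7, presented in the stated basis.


the result is g(x) = 64x^3 - 48x^2 + 32x - 8

D f = 32x^3
∇ f = 32x^3 - 48x^2 + 32x - 8
(D + ∇) f = 64x^3 - 48x^2 + 32x - 8


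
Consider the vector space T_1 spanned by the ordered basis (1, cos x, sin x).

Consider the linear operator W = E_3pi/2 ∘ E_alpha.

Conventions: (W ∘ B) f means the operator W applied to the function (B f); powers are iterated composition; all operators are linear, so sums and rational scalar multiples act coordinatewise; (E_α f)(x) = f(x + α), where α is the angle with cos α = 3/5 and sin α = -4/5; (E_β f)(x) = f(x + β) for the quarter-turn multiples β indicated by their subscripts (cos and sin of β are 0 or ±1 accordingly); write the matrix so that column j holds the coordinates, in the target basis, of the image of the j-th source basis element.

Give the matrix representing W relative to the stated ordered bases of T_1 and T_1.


the matrix is [[1, 0, 0]; [0, -4/5, -3/5]; [0, 3/5, -4/5]] (rows listed top to bottom)

image of 1: 1
image of cos x: -(4/5)cos x + (3/5)sin x
image of sin x: -(3/5)cos x - (4/5)sin x
each image's coordinates form column j of the matrix


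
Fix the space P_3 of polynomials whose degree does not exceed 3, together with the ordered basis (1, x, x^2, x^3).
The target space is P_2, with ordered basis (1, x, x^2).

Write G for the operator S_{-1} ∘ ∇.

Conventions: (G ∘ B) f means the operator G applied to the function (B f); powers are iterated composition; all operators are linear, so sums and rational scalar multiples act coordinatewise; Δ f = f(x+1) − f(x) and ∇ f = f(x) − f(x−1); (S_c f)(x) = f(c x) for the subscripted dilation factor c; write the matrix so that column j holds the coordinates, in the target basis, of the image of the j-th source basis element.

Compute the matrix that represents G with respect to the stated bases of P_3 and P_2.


the matrix is [[0, 1, -1, 1]; [0, 0, -2, 3]; [0, 0, 0, 3]] (rows listed top to bottom)

image of 1: 0
image of x: 1
image of x^2: -2x - 1
image of x^3: 3x^2 + 3x + 1
each image's coordinates form column j of the matrix


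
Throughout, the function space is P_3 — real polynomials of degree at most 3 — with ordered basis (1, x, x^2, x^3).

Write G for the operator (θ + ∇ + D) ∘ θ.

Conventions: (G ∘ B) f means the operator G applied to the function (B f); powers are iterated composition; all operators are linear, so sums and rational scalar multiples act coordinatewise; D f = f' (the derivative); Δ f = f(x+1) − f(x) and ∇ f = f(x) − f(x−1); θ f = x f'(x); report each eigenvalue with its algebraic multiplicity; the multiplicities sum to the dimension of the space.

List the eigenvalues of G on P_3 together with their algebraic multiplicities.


λ = 0 (multiplicity 1), λ = 1 (multiplicity 1), λ = 4 (multiplicity 1), λ = 9 (multiplicity 1)

image of 1: 0
image of x: x + 2
image of x^2: 4x^2 + 8x - 2
image of x^3: 9x^3 + 18x^2 - 9x + 3
the matrix is upper triangular; its diagonal is (0, 1, 4, 9)
for a triangular matrix the eigenvalues are the diagonal entries, with algebraic multiplicity their repetition count


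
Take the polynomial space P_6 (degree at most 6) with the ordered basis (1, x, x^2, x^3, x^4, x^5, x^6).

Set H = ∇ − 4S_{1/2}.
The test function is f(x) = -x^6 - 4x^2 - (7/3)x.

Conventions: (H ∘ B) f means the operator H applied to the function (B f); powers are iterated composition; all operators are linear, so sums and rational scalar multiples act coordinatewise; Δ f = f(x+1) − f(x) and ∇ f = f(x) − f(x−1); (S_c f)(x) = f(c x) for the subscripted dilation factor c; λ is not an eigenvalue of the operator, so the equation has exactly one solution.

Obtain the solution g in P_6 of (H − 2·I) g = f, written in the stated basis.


g(x) = (16/33)x^6 + (256/187)x^5 - (320/1683)x^4 - (3200/1683)x^3 + (3284/1683)x^2 + (12191/6732)x - 2171/13464

write g with unknown coordinates in the stated basis and equate coefficients in (H − 2·I) g = f
solving from the highest basis element down gives g = (16/33)x^6 + (256/187)x^5 - (320/1683)x^4 - (3200/1683)x^3 + (3284/1683)x^2 + (12191/6732)x - 2171/13464
check: H g = -(1/33)x^6 + (512/187)x^5 - (640/1683)x^4 - (6400/1683)x^3 - (164/1683)x^2 + (4337/3366)x - 2171/6732
so H g − 2·g = -x^6 - 4x^2 - (7/3)x = f ✓


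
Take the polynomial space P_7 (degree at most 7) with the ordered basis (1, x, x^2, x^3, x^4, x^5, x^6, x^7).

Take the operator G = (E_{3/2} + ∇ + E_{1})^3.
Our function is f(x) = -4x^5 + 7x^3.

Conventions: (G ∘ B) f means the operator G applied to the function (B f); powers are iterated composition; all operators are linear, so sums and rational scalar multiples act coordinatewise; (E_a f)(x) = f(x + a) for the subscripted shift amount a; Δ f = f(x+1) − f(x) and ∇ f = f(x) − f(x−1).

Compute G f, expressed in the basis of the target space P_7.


E_{3/2} f = -4x^5 - 30x^4 - 83x^3 - (207/2)x^2 - 54x - 27/4
∇ f = -20x^4 + 40x^3 - 19x^2 - x + 3
E_{1} f = -4x^5 - 20x^4 - 33x^3 - 19x^2 + x + 3
(E_{3/2} + ∇ + E_{1}) f = -8x^5 - 70x^4 - 76x^3 - (283/2)x^2 - 54x - 3/4
E_{3/2} (E_{3/2} + ∇ + E_{1}) f = -8x^5 - 130x^4 - 676x^3 - (3397/2)x^2 - 2139x - 4287/4
∇ (E_{3/2} + ∇ + E_{1}) f = -40x^4 - 200x^3 + 112x^2 - 295x + 147/2
E_{1} (E_{3/2} + ∇ + E_{1}) f = -8x^5 - 110x^4 - 436x^3 - (1739/2)x^2 - 885x - 1401/4
(E_{3/2} + ∇ + E_{1}) (E_{3/2} + ∇ + E_{1}) f = -16x^5 - 280x^4 - 1312x^3 - 2456x^2 - 3319x - 2697/2
E_{3/2} (E_{3/2} + ∇ + E_{1}) (E_{3/2} + ∇ + E_{1}) f = -16x^5 - 400x^4 - 3352x^3 - 12680x^2 - 23728x - 17820
∇ (E_{3/2} + ∇ + E_{1}) (E_{3/2} + ∇ + E_{1}) f = -80x^4 - 960x^3 - 2416x^2 - 2016x - 1911
E_{1} (E_{3/2} + ∇ + E_{1}) (E_{3/2} + ∇ + E_{1}) f = -16x^5 - 360x^4 - 2592x^3 - 8232x^2 - 13367x - 17463/2
(E_{3/2} + ∇ + E_{1}) (E_{3/2} + ∇ + E_{1}) (E_{3/2} + ∇ + E_{1}) f = -32x^5 - 840x^4 - 6904x^3 - 23328x^2 - 39111x - 56925/2

the image equals g(x) = -32x^5 - 840x^4 - 6904x^3 - 23328x^2 - 39111x - 56925/2


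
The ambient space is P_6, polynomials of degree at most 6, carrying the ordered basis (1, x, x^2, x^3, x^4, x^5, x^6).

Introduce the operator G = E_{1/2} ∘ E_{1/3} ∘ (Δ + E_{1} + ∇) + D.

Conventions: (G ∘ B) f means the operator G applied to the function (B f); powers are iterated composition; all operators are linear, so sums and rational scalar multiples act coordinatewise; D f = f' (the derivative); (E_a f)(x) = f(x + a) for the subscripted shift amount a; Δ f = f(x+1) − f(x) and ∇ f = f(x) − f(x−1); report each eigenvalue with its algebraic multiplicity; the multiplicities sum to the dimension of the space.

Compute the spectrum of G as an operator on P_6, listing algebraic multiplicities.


image of 1: 1
image of x: x + 29/6
image of x^2: x^2 + (29/3)x + 241/36
image of x^3: x^3 + (29/2)x^2 + (241/12)x + 2663/216
image of x^4: x^4 + (58/3)x^3 + (241/6)x^2 + (2663/54)x + 29281/1296
image of x^5: x^5 + (145/6)x^4 + (1205/18)x^3 + (13315/108)x^2 + (146405/1296)x + 322103/7776
image of x^6: x^6 + 29x^5 + (1205/12)x^4 + (13315/54)x^3 + (146405/432)x^2 + (322103/1296)x + 3543121/46656
the matrix is upper triangular; its diagonal is (1, 1, 1, 1, 1, 1, 1)
for a triangular matrix the eigenvalues are the diagonal entries, with algebraic multiplicity their repetition count

λ = 1 (multiplicity 7)


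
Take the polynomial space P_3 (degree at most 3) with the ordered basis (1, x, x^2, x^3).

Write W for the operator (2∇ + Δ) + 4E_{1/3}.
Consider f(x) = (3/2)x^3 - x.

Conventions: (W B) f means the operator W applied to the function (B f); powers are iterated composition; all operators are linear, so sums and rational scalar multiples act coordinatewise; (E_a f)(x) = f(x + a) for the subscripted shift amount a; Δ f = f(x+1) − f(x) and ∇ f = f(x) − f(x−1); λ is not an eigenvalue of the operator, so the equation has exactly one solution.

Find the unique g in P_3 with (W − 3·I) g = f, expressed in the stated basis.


the result is g(x) = (3/2)x^3 - (39/2)x^2 + (341/2)x - 13579/18

write g with unknown coordinates in the stated basis and equate coefficients in (W − 3·I) g = f
solving from the highest basis element down gives g = (3/2)x^3 - (39/2)x^2 + (341/2)x - 13579/18
check: W g = 6x^3 - (117/2)x^2 + (1021/2)x - 13579/6
so W g − 3·g = (3/2)x^3 - x = f ✓


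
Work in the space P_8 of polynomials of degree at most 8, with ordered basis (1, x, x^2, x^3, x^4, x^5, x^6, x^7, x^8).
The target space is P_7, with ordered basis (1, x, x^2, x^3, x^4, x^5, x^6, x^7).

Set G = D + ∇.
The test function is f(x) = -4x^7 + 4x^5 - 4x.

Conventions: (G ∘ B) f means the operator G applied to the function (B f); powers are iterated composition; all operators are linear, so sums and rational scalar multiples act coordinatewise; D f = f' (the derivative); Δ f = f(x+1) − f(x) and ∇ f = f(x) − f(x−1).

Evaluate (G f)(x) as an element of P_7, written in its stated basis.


g(x) = -56x^6 + 84x^5 - 100x^4 + 100x^3 - 44x^2 + 8x - 8

D f = -28x^6 + 20x^4 - 4
∇ f = -28x^6 + 84x^5 - 120x^4 + 100x^3 - 44x^2 + 8x - 4
(D + ∇) f = -56x^6 + 84x^5 - 100x^4 + 100x^3 - 44x^2 + 8x - 8


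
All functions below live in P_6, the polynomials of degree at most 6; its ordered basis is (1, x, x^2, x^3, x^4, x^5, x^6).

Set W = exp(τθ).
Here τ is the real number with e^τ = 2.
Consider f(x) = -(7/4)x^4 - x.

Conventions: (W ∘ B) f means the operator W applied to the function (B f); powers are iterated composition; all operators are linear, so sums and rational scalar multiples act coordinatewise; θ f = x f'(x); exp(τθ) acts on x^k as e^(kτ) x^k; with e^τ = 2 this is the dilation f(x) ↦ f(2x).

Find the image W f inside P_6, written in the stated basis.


the result is g(x) = -28x^4 - 2x

exp(τθ) x^k = e^(kτ) x^k; with e^τ = 2 this sends x^k to 2^k x^k
x ↦ 2 x
x^4 ↦ 16 x^4
applying this coordinatewise to f: exp(τθ) f = -28x^4 - 2x


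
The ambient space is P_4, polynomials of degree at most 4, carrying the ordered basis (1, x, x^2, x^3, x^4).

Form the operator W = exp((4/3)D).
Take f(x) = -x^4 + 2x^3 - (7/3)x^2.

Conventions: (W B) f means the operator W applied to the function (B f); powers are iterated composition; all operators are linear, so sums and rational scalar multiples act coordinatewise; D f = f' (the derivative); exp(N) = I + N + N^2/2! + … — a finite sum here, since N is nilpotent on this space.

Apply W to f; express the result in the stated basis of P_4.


order-1 term: -(16/3)x^3 + 8x^2 - (56/9)x
order-2 term: -(32/3)x^2 + (32/3)x - 112/27
order-3 term: -(256/27)x + 128/27
order-4 term: -256/81
the series for exp((4/3)D) f terminates at order 4
exp((4/3)D) f = -x^4 - (10/3)x^3 - 5x^2 - (136/27)x - 208/81

g(x) = -x^4 - (10/3)x^3 - 5x^2 - (136/27)x - 208/81


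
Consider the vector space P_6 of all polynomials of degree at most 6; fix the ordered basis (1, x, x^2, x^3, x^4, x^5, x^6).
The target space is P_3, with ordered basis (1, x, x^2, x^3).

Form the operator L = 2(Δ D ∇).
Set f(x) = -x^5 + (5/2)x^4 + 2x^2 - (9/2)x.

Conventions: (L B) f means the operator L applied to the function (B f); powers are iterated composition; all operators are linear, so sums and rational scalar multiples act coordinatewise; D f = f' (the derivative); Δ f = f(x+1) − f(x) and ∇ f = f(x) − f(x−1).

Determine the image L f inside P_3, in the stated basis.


the image equals g(x) = -120x^2 + 120x - 20

∇ f = -5x^4 + 20x^3 - 25x^2 + 19x - 10
D ∇ f = -20x^3 + 60x^2 - 50x + 19
Δ D ∇ f = -60x^2 + 60x - 10
(2(Δ D ∇)) f = -120x^2 + 120x - 20


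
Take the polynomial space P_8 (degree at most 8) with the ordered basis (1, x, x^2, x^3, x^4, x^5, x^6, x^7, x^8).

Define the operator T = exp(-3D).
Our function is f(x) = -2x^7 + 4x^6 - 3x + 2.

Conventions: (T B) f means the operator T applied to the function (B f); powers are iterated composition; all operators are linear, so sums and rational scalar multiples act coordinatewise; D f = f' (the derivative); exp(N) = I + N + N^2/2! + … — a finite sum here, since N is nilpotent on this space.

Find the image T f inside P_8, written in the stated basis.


the image equals g(x) = -2x^7 + 46x^6 - 450x^5 + 2430x^4 - 7830x^3 + 15066x^2 - 16041x + 7301

order-1 term: 42x^6 - 72x^5 + 9
order-2 term: -378x^5 + 540x^4
order-3 term: 1890x^4 - 2160x^3
order-4 term: -5670x^3 + 4860x^2
order-5 term: 10206x^2 - 5832x
order-6 term: -10206x + 2916
order-7 term: 4374
the series for exp(-3D) f terminates at order 7
exp(-3D) f = -2x^7 + 46x^6 - 450x^5 + 2430x^4 - 7830x^3 + 15066x^2 - 16041x + 7301


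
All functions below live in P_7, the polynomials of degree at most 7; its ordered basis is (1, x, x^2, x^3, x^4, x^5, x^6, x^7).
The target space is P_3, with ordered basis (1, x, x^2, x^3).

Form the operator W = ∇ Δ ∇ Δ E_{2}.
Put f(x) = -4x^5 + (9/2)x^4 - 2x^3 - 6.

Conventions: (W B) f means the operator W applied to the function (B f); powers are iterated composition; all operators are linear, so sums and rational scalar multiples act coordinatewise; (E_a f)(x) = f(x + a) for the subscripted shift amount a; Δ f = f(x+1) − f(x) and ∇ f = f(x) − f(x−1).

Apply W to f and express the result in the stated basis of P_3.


the result is g(x) = -480x - 852

E_{2} f = -4x^5 - (71/2)x^4 - 126x^3 - 224x^2 - 200x - 78
Δ E_{2} f = -20x^4 - 182x^3 - 631x^2 - 988x - 1179/2
∇ (Δ E_{2}) f = -80x^3 - 426x^2 - 796x - 519
Δ ∇ (Δ E_{2}) f = -240x^2 - 1092x - 1302
∇ (Δ ∇ Δ E_{2}) f = -480x - 852


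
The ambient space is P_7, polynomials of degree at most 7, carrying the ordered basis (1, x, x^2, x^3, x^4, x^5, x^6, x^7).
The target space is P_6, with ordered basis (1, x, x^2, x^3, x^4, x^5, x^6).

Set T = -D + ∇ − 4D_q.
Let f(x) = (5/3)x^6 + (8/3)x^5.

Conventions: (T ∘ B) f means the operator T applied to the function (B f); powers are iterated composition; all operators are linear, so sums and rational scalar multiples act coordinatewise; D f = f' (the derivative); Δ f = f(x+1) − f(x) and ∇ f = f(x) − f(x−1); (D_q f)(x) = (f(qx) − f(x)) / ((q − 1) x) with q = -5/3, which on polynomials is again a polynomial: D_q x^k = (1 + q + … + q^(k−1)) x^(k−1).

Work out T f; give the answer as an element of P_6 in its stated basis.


D f = 10x^5 + (40/3)x^4
(-D) f = -10x^5 - (40/3)x^4
∇ f = 10x^5 - (35/3)x^4 + (20/3)x^3 + (5/3)x^2 - (10/3)x + 1
D_q f = -(9310/729)x^5 + (3368/243)x^4
(-4D_q) f = (37240/729)x^5 - (13472/243)x^4
(-D + ∇ − 4D_q) f = (37240/729)x^5 - (19547/243)x^4 + (20/3)x^3 + (5/3)x^2 - (10/3)x + 1

g(x) = (37240/729)x^5 - (19547/243)x^4 + (20/3)x^3 + (5/3)x^2 - (10/3)x + 1


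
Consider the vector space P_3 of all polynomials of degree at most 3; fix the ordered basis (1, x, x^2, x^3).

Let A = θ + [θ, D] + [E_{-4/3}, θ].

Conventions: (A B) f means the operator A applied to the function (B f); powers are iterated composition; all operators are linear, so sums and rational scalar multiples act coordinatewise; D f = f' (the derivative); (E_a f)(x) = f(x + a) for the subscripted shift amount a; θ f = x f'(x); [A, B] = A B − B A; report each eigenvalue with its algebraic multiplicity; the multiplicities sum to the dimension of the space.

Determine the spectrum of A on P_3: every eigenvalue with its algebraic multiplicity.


λ = 0 (multiplicity 1), λ = 1 (multiplicity 1), λ = 2 (multiplicity 1), λ = 3 (multiplicity 1)

image of 1: 0
image of x: x - 7/3
image of x^2: 2x^2 - (14/3)x + 32/9
image of x^3: 3x^3 - 7x^2 + (32/3)x - 64/9
the matrix is upper triangular; its diagonal is (0, 1, 2, 3)
for a triangular matrix the eigenvalues are the diagonal entries, with algebraic multiplicity their repetition count


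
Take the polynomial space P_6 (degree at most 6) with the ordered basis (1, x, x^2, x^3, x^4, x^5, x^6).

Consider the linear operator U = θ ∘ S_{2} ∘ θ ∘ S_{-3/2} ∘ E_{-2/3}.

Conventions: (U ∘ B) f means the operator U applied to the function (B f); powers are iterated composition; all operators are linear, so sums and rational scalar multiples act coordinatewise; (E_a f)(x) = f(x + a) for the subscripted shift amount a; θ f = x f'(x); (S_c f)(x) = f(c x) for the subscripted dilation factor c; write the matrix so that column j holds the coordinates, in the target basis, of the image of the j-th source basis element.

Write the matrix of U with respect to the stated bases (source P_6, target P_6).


the matrix is [[0, 0, 0, 0, 0, 0, 0]; [0, -3, 4, -4, 32/9, -80/27, 64/27]; [0, 0, 36, -72, 96, -320/3, 320/3]; [0, 0, 0, -243, 648, -1080, 1440]; [0, 0, 0, 0, 1296, -4320, 8640]; [0, 0, 0, 0, 0, -6075, 24300]; [0, 0, 0, 0, 0, 0, 26244]] (rows listed top to bottom)

image of 1: 0
image of x: -3x
image of x^2: 36x^2 + 4x
image of x^3: -243x^3 - 72x^2 - 4x
image of x^4: 1296x^4 + 648x^3 + 96x^2 + (32/9)x
image of x^5: -6075x^5 - 4320x^4 - 1080x^3 - (320/3)x^2 - (80/27)x
image of x^6: 26244x^6 + 24300x^5 + 8640x^4 + 1440x^3 + (320/3)x^2 + (64/27)x
each image's coordinates form column j of the matrix


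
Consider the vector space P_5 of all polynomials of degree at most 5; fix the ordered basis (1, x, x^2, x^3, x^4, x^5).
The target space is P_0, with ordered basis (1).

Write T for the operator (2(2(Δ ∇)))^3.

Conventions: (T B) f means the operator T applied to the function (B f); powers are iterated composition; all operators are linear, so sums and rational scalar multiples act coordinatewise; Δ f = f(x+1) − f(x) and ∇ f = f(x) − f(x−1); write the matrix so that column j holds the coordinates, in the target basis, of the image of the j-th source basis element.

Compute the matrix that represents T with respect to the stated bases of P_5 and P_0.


image of 1: 0
image of x: 0
image of x^2: 0
image of x^3: 0
image of x^4: 0
image of x^5: 0
each image's coordinates form column j of the matrix

the matrix is [[0, 0, 0, 0, 0, 0]] (rows listed top to bottom)


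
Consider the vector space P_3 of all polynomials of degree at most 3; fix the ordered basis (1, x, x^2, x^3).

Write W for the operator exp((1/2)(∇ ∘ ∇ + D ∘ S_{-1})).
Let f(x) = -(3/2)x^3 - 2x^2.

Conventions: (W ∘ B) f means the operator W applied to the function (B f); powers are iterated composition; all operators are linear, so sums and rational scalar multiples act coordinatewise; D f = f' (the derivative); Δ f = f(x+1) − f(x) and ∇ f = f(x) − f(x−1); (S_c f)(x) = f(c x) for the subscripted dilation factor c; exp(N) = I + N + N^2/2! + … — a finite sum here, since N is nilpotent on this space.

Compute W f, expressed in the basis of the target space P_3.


the image equals g(x) = -(3/2)x^3 + (1/4)x^2 - (43/8)x + 81/16

order-1 term: (9/4)x^2 - (13/2)x + 5/2
order-2 term: (9/8)x + 11/4
order-3 term: -3/16
the series for exp((1/2)(∇ ∘ ∇ + D ∘ S_{-1})) f terminates at order 3
exp((1/2)(∇ ∘ ∇ + D ∘ S_{-1})) f = -(3/2)x^3 + (1/4)x^2 - (43/8)x + 81/16


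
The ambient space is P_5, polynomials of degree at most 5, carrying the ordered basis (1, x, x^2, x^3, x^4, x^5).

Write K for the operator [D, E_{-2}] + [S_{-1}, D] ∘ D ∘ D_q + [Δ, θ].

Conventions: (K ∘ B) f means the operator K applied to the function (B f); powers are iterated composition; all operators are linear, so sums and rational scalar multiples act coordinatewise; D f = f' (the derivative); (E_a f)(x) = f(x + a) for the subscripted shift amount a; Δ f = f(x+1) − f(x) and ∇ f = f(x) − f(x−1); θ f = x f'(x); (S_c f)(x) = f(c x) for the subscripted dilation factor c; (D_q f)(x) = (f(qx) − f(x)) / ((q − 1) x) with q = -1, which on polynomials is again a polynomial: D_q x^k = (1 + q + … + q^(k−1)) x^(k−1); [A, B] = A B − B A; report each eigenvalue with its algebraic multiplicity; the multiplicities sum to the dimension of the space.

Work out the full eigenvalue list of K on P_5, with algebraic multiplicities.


image of 1: 0
image of x: 1
image of x^2: 2x + 2
image of x^3: 3x^2 + 6x + 7
image of x^4: 4x^3 + 12x^2 + 12x + 4
image of x^5: 5x^4 + 20x^3 + 54x^2 + 20x + 5
the matrix is upper triangular; its diagonal is (0, 0, 0, 0, 0, 0)
for a triangular matrix the eigenvalues are the diagonal entries, with algebraic multiplicity their repetition count

λ = 0 (multiplicity 6)


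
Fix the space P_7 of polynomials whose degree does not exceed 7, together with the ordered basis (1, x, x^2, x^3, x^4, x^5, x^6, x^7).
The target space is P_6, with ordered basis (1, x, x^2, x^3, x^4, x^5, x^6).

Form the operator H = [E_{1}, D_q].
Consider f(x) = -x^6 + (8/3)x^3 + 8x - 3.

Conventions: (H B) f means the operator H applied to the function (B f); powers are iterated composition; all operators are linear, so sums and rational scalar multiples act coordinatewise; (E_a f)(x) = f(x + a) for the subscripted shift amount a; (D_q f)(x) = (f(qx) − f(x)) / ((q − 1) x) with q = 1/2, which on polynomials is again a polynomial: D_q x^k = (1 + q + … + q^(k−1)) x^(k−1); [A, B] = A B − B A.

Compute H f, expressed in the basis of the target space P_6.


D_q f = -(63/32)x^5 + (14/3)x^2 + 8
E_{1} D_q f = -(63/32)x^5 - (315/32)x^4 - (315/16)x^3 - (721/48)x^2 - (49/96)x + 1027/96
E_{1} f = -x^6 - 6x^5 - 15x^4 - (52/3)x^3 - 7x^2 + 10x + 20/3
D_q E_{1} f = -(63/32)x^5 - (93/8)x^4 - (225/8)x^3 - (91/3)x^2 - (21/2)x + 10
[E_{1}, D_q] f = (57/32)x^4 + (135/16)x^3 + (245/16)x^2 + (959/96)x + 67/96

g(x) = (57/32)x^4 + (135/16)x^3 + (245/16)x^2 + (959/96)x + 67/96


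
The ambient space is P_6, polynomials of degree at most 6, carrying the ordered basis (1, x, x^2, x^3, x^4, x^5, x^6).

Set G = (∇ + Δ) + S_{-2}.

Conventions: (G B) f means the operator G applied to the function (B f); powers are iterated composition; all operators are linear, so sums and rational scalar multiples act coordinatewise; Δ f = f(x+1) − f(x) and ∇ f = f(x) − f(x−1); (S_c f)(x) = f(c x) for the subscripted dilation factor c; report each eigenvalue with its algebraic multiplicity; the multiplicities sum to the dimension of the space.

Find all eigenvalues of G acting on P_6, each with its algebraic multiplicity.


λ = -32 (multiplicity 1), λ = -8 (multiplicity 1), λ = -2 (multiplicity 1), λ = 1 (multiplicity 1), λ = 4 (multiplicity 1), λ = 16 (multiplicity 1), λ = 64 (multiplicity 1)

image of 1: 1
image of x: -2x + 2
image of x^2: 4x^2 + 4x
image of x^3: -8x^3 + 6x^2 + 2
image of x^4: 16x^4 + 8x^3 + 8x
image of x^5: -32x^5 + 10x^4 + 20x^2 + 2
image of x^6: 64x^6 + 12x^5 + 40x^3 + 12x
the matrix is upper triangular; its diagonal is (1, -2, 4, -8, 16, -32, 64)
for a triangular matrix the eigenvalues are the diagonal entries, with algebraic multiplicity their repetition count


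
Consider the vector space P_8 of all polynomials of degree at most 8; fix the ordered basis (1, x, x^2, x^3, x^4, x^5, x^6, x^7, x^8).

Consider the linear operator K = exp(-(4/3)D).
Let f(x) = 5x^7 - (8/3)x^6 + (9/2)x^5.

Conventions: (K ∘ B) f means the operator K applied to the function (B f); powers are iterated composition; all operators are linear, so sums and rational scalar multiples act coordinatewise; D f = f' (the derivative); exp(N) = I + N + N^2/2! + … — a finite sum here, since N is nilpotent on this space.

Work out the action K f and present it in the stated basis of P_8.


order-1 term: -(140/3)x^6 + (64/3)x^5 - 30x^4
order-2 term: (560/3)x^5 - (640/9)x^4 + 80x^3
order-3 term: -(11200/27)x^4 + (10240/81)x^3 - (320/3)x^2
order-4 term: (44800/81)x^3 - (10240/81)x^2 + (640/9)x
order-5 term: -(35840/81)x^2 + (16384/243)x - 512/27
order-6 term: (143360/729)x - 32768/2187
order-7 term: -81920/2187
the series for exp(-(4/3)D) f terminates at order 7
exp(-(4/3)D) f = 5x^7 - (148/3)x^6 + (425/2)x^5 - (13930/27)x^4 + (61520/81)x^3 - (6080/9)x^2 + (244352/729)x - 156160/2187

g(x) = 5x^7 - (148/3)x^6 + (425/2)x^5 - (13930/27)x^4 + (61520/81)x^3 - (6080/9)x^2 + (244352/729)x - 156160/2187


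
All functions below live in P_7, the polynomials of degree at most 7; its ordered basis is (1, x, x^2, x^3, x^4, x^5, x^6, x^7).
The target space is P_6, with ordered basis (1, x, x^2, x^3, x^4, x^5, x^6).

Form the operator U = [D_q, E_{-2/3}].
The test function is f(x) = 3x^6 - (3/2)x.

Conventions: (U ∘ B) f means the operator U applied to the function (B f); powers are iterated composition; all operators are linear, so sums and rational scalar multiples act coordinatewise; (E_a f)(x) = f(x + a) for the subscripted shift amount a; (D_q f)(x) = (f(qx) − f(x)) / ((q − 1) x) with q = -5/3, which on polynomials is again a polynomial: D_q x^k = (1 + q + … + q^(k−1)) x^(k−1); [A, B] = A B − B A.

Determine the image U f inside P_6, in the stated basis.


g(x) = -(33776/243)x^4 + (37760/729)x^3 - (231040/2187)x^2 + (110080/6561)x - 106240/19683

E_{-2/3} f = 3x^6 - 12x^5 + 20x^4 - (160/9)x^3 + (80/9)x^2 - (209/54)x + 307/243
D_q E_{-2/3} f = -(1862/81)x^5 - (1684/27)x^4 - (1360/27)x^3 - (3040/81)x^2 - (160/27)x - 209/54
D_q f = -(1862/81)x^5 - 3/2
E_{-2/3} D_q f = -(1862/81)x^5 + (18620/243)x^4 - (74480/729)x^3 + (148960/2187)x^2 - (148960/6561)x + 60119/39366
[D_q, E_{-2/3}] f = -(33776/243)x^4 + (37760/729)x^3 - (231040/2187)x^2 + (110080/6561)x - 106240/19683
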